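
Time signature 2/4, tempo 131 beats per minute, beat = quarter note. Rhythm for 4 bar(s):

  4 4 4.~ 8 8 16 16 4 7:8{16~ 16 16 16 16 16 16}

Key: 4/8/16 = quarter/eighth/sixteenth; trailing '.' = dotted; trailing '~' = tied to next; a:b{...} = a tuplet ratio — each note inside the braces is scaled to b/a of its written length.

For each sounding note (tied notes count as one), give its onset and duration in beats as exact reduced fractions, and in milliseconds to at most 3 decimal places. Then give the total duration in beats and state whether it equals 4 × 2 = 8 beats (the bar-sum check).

1) 0.0ms=0b +458.015ms=1b
2) 458.015ms=1b +458.015ms=1b
3) 916.031ms=2b +916.031ms=2b
4) 1832.061ms=4b +229.008ms=1/2b
5) 2061.069ms=9/2b +114.504ms=1/4b
6) 2175.573ms=19/4b +114.504ms=1/4b
7) 2290.076ms=5b +458.015ms=1b
8) 2748.092ms=6b +261.723ms=4/7b
9) 3009.815ms=46/7b +130.862ms=2/7b
10) 3140.676ms=48/7b +130.862ms=2/7b
11) 3271.538ms=50/7b +130.862ms=2/7b
12) 3402.399ms=52/7b +130.862ms=2/7b
13) 3533.261ms=54/7b +130.862ms=2/7b
Σ=8b of 8 (131bpm 2/4) — PASS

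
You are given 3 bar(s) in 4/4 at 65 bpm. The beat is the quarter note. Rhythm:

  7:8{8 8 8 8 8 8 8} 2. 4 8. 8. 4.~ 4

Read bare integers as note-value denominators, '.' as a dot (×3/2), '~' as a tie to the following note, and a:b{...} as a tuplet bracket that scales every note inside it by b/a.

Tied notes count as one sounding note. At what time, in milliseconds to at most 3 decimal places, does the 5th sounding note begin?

note 5 onset = 16/7b = 2109.89ms

1. 0.0ms @ 0 + 527.473ms (4/7)
2. 527.473ms @ 4/7 + 527.473ms (4/7)
3. 1054.945ms @ 8/7 + 527.473ms (4/7)
4. 1582.418ms @ 12/7 + 527.473ms (4/7)
5. 2109.89ms @ 16/7 + 527.473ms (4/7)
6. 2637.363ms @ 20/7 + 527.473ms (4/7)
7. 3164.835ms @ 24/7 + 527.473ms (4/7)
8. 3692.308ms @ 4 + 2769.231ms (3)
9. 6461.538ms @ 7 + 923.077ms (1)
10. 7384.615ms @ 8 + 692.308ms (3/4)
11. 8076.923ms @ 35/4 + 692.308ms (3/4)
12. 8769.231ms @ 19/2 + 2307.692ms (5/2)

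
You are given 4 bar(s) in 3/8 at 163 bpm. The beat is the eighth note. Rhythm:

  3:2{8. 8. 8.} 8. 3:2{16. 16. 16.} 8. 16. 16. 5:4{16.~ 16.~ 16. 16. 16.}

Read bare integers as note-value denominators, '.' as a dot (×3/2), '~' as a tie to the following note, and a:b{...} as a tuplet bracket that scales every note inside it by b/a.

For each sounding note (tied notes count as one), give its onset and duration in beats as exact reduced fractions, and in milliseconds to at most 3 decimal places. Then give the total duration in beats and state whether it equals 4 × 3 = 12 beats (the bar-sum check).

1) 0.0ms=0b +368.098ms=1b
2) 368.098ms=1b +368.098ms=1b
3) 736.196ms=2b +368.098ms=1b
4) 1104.294ms=3b +552.147ms=3/2b
5) 1656.442ms=9/2b +184.049ms=1/2b
6) 1840.491ms=5b +184.049ms=1/2b
7) 2024.54ms=11/2b +184.049ms=1/2b
8) 2208.589ms=6b +552.147ms=3/2b
9) 2760.736ms=15/2b +276.074ms=3/4b
10) 3036.81ms=33/4b +276.074ms=3/4b
11) 3312.883ms=9b +662.577ms=9/5b
12) 3975.46ms=54/5b +220.859ms=3/5b
13) 4196.319ms=57/5b +220.859ms=3/5b
Σ=12b of 12 (163bpm 3/8) — PASS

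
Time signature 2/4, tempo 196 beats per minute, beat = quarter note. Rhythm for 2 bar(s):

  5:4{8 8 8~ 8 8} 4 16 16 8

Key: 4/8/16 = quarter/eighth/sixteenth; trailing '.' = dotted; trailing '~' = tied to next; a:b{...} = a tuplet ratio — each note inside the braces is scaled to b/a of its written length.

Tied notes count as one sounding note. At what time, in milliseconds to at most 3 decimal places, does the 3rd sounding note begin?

1. 0.0ms @ 0 + 122.449ms (2/5)
2. 122.449ms @ 2/5 + 122.449ms (2/5)
3. 244.898ms @ 4/5 + 244.898ms (4/5)
4. 489.796ms @ 8/5 + 122.449ms (2/5)
5. 612.245ms @ 2 + 306.122ms (1)
6. 918.367ms @ 3 + 76.531ms (1/4)
7. 994.898ms @ 13/4 + 76.531ms (1/4)
8. 1071.429ms @ 7/2 + 153.061ms (1/2)

note 3 onset = 4/5b = 244.898ms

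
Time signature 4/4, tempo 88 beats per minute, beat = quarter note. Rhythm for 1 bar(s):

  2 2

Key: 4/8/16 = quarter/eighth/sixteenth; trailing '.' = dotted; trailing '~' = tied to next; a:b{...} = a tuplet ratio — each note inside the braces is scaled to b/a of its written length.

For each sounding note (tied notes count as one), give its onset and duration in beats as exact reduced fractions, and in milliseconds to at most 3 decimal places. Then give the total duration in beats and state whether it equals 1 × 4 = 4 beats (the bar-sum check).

1) 0.0ms=0b +1363.636ms=2b
2) 1363.636ms=2b +1363.636ms=2b
Σ=4b of 4 (88bpm 4/4) — PASS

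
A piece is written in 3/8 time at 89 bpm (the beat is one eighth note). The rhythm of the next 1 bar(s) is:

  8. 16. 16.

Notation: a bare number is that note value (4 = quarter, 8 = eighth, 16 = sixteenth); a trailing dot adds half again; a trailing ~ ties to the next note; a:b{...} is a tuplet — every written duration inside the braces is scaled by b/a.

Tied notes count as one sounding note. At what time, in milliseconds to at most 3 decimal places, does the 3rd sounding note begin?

note 3 onset = 9/4b = 1516.854ms

1. 0.0ms @ 0 + 1011.236ms (3/2)
2. 1011.236ms @ 3/2 + 505.618ms (3/4)
3. 1516.854ms @ 9/4 + 505.618ms (3/4)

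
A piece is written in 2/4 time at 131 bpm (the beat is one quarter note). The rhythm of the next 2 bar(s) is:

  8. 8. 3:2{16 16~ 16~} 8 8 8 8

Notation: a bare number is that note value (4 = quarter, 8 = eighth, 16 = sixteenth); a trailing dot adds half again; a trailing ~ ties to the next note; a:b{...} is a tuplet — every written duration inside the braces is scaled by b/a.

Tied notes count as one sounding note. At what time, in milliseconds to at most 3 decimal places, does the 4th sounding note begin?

note 4 onset = 5/3b = 763.359ms

1. 0.0ms @ 0 + 343.511ms (3/4)
2. 343.511ms @ 3/4 + 343.511ms (3/4)
3. 687.023ms @ 3/2 + 76.336ms (1/6)
4. 763.359ms @ 5/3 + 381.679ms (5/6)
5. 1145.038ms @ 5/2 + 229.008ms (1/2)
6. 1374.046ms @ 3 + 229.008ms (1/2)
7. 1603.053ms @ 7/2 + 229.008ms (1/2)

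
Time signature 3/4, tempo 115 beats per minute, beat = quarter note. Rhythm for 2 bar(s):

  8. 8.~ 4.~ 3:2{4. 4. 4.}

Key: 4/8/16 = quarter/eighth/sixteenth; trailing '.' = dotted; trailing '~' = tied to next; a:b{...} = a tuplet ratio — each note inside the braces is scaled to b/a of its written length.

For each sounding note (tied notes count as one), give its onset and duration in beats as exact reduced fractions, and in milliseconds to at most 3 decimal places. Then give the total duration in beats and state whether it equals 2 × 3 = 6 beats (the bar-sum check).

1) 0.0ms=0b +391.304ms=3/4b
2) 391.304ms=3/4b +1695.652ms=13/4b
3) 2086.957ms=4b +521.739ms=1b
4) 2608.696ms=5b +521.739ms=1b
Σ=6b of 6 (115bpm 3/4) — PASS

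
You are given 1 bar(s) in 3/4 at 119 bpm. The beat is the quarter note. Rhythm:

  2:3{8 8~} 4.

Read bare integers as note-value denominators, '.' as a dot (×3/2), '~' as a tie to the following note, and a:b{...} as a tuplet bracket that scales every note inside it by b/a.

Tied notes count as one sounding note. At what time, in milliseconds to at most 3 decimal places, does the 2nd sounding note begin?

note 2 onset = 3/4b = 378.151ms

1. 0.0ms @ 0 + 378.151ms (3/4)
2. 378.151ms @ 3/4 + 1134.454ms (9/4)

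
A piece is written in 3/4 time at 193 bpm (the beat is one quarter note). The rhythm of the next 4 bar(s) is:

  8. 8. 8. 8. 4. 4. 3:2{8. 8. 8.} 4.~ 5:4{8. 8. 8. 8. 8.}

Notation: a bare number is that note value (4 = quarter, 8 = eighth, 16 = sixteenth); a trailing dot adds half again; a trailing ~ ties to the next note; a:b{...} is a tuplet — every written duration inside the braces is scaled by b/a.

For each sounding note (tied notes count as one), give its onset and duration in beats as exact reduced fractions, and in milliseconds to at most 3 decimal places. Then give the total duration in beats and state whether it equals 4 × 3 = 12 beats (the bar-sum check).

1) 0.0ms=0b +233.161ms=3/4b
2) 233.161ms=3/4b +233.161ms=3/4b
3) 466.321ms=3/2b +233.161ms=3/4b
4) 699.482ms=9/4b +233.161ms=3/4b
5) 932.642ms=3b +466.321ms=3/2b
6) 1398.964ms=9/2b +466.321ms=3/2b
7) 1865.285ms=6b +155.44ms=1/2b
8) 2020.725ms=13/2b +155.44ms=1/2b
9) 2176.166ms=7b +155.44ms=1/2b
10) 2331.606ms=15/2b +652.85ms=21/10b
11) 2984.456ms=48/5b +186.528ms=3/5b
12) 3170.984ms=51/5b +186.528ms=3/5b
13) 3357.513ms=54/5b +186.528ms=3/5b
14) 3544.041ms=57/5b +186.528ms=3/5b
Σ=12b of 12 (193bpm 3/4) — PASS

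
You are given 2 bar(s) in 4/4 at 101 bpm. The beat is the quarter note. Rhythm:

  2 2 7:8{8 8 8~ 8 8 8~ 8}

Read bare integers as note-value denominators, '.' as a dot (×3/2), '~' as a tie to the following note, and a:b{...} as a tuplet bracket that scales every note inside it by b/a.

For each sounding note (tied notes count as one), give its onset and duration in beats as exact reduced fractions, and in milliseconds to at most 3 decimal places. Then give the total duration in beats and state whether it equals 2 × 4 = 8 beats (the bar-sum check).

1) 0.0ms=0b +1188.119ms=2b
2) 1188.119ms=2b +1188.119ms=2b
3) 2376.238ms=4b +339.463ms=4/7b
4) 2715.7ms=32/7b +339.463ms=4/7b
5) 3055.163ms=36/7b +678.925ms=8/7b
6) 3734.088ms=44/7b +339.463ms=4/7b
7) 4073.55ms=48/7b +678.925ms=8/7b
Σ=8b of 8 (101bpm 4/4) — PASS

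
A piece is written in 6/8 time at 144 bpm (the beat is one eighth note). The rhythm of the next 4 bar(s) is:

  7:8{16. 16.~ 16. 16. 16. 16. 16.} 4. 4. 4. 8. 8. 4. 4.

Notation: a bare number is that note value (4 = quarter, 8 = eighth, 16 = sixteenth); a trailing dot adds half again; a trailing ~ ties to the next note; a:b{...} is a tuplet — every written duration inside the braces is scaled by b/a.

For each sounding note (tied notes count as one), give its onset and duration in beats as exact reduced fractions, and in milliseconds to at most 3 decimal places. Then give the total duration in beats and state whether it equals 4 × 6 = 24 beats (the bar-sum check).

1) 0.0ms=0b +357.143ms=6/7b
2) 357.143ms=6/7b +714.286ms=12/7b
3) 1071.429ms=18/7b +357.143ms=6/7b
4) 1428.571ms=24/7b +357.143ms=6/7b
5) 1785.714ms=30/7b +357.143ms=6/7b
6) 2142.857ms=36/7b +357.143ms=6/7b
7) 2500.0ms=6b +1250.0ms=3b
8) 3750.0ms=9b +1250.0ms=3b
9) 5000.0ms=12b +1250.0ms=3b
10) 6250.0ms=15b +625.0ms=3/2b
11) 6875.0ms=33/2b +625.0ms=3/2b
12) 7500.0ms=18b +1250.0ms=3b
13) 8750.0ms=21b +1250.0ms=3b
Σ=24b of 24 (144bpm 6/8) — PASS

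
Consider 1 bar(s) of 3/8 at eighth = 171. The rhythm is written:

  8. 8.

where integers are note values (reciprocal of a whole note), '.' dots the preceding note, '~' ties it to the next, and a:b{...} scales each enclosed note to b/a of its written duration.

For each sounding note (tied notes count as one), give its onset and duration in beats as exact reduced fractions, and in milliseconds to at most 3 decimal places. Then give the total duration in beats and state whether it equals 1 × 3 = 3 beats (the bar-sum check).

1) 0.0ms=0b +526.316ms=3/2b
2) 526.316ms=3/2b +526.316ms=3/2b
Σ=3b of 3 (171bpm 3/8) — PASS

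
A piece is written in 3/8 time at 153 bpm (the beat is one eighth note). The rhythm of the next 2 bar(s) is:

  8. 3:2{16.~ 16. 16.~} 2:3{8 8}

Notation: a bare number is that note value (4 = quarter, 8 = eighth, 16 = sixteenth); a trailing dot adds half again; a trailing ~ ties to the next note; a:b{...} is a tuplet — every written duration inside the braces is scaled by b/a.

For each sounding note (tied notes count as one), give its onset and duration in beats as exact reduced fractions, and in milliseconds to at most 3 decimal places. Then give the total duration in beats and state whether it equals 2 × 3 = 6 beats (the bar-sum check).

1) 0.0ms=0b +588.235ms=3/2b
2) 588.235ms=3/2b +392.157ms=1b
3) 980.392ms=5/2b +784.314ms=2b
4) 1764.706ms=9/2b +588.235ms=3/2b
Σ=6b of 6 (153bpm 3/8) — PASS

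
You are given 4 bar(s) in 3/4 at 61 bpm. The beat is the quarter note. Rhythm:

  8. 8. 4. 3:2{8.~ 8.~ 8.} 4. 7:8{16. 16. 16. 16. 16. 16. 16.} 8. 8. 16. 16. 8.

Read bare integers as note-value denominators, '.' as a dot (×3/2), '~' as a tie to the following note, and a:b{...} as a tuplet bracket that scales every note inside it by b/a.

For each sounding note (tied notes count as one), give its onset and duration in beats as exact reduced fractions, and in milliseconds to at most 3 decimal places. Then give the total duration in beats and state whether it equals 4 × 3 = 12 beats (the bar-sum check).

1) 0.0ms=0b +737.705ms=3/4b
2) 737.705ms=3/4b +737.705ms=3/4b
3) 1475.41ms=3/2b +1475.41ms=3/2b
4) 2950.82ms=3b +1475.41ms=3/2b
5) 4426.23ms=9/2b +1475.41ms=3/2b
6) 5901.639ms=6b +421.546ms=3/7b
7) 6323.185ms=45/7b +421.546ms=3/7b
8) 6744.731ms=48/7b +421.546ms=3/7b
9) 7166.276ms=51/7b +421.546ms=3/7b
10) 7587.822ms=54/7b +421.546ms=3/7b
11) 8009.368ms=57/7b +421.546ms=3/7b
12) 8430.913ms=60/7b +421.546ms=3/7b
13) 8852.459ms=9b +737.705ms=3/4b
14) 9590.164ms=39/4b +737.705ms=3/4b
15) 10327.869ms=21/2b +368.852ms=3/8b
16) 10696.721ms=87/8b +368.852ms=3/8b
17) 11065.574ms=45/4b +737.705ms=3/4b
Σ=12b of 12 (61bpm 3/4) — PASS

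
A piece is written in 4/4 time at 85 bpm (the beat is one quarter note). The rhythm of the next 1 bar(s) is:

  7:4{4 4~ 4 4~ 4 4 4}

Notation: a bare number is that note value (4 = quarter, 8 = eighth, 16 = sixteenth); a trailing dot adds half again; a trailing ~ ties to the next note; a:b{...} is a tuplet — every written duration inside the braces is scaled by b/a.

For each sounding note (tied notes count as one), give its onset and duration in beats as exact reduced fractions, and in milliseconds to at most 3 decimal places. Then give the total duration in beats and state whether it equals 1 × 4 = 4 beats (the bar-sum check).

1) 0.0ms=0b +403.361ms=4/7b
2) 403.361ms=4/7b +806.723ms=8/7b
3) 1210.084ms=12/7b +806.723ms=8/7b
4) 2016.807ms=20/7b +403.361ms=4/7b
5) 2420.168ms=24/7b +403.361ms=4/7b
Σ=4b of 4 (85bpm 4/4) — PASS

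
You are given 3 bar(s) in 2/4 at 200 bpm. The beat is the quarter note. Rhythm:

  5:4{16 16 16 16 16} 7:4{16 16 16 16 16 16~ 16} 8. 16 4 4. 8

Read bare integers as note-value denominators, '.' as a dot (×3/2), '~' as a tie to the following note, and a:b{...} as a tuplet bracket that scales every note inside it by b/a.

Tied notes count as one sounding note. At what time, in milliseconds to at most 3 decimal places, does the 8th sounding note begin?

note 8 onset = 9/7b = 385.714ms

1. 0.0ms @ 0 + 60.0ms (1/5)
2. 60.0ms @ 1/5 + 60.0ms (1/5)
3. 120.0ms @ 2/5 + 60.0ms (1/5)
4. 180.0ms @ 3/5 + 60.0ms (1/5)
5. 240.0ms @ 4/5 + 60.0ms (1/5)
6. 300.0ms @ 1 + 42.857ms (1/7)
7. 342.857ms @ 8/7 + 42.857ms (1/7)
8. 385.714ms @ 9/7 + 42.857ms (1/7)
9. 428.571ms @ 10/7 + 42.857ms (1/7)
10. 471.429ms @ 11/7 + 42.857ms (1/7)
11. 514.286ms @ 12/7 + 85.714ms (2/7)
12. 600.0ms @ 2 + 225.0ms (3/4)
13. 825.0ms @ 11/4 + 75.0ms (1/4)
14. 900.0ms @ 3 + 300.0ms (1)
15. 1200.0ms @ 4 + 450.0ms (3/2)
16. 1650.0ms @ 11/2 + 150.0ms (1/2)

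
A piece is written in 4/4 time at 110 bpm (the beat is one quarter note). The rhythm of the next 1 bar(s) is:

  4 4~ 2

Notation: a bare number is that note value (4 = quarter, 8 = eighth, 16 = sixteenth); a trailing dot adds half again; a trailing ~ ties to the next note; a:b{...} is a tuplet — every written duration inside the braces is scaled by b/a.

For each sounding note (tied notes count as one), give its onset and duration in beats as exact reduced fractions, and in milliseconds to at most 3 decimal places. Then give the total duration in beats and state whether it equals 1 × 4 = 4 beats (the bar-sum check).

1) 0.0ms=0b +545.455ms=1b
2) 545.455ms=1b +1636.364ms=3b
Σ=4b of 4 (110bpm 4/4) — PASS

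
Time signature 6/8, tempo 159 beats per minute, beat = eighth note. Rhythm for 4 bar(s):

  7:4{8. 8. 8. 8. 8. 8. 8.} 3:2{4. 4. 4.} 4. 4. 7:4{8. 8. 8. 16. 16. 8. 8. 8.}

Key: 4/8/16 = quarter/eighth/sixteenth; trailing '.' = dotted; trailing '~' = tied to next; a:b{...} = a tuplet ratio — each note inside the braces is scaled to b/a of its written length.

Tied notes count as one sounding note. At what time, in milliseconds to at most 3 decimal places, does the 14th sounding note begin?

1. 0.0ms @ 0 + 323.45ms (6/7)
2. 323.45ms @ 6/7 + 323.45ms (6/7)
3. 646.9ms @ 12/7 + 323.45ms (6/7)
4. 970.35ms @ 18/7 + 323.45ms (6/7)
5. 1293.801ms @ 24/7 + 323.45ms (6/7)
6. 1617.251ms @ 30/7 + 323.45ms (6/7)
7. 1940.701ms @ 36/7 + 323.45ms (6/7)
8. 2264.151ms @ 6 + 754.717ms (2)
9. 3018.868ms @ 8 + 754.717ms (2)
10. 3773.585ms @ 10 + 754.717ms (2)
11. 4528.302ms @ 12 + 1132.075ms (3)
12. 5660.377ms @ 15 + 1132.075ms (3)
13. 6792.453ms @ 18 + 323.45ms (6/7)
14. 7115.903ms @ 132/7 + 323.45ms (6/7)
15. 7439.353ms @ 138/7 + 323.45ms (6/7)
16. 7762.803ms @ 144/7 + 161.725ms (3/7)
17. 7924.528ms @ 21 + 161.725ms (3/7)
18. 8086.253ms @ 150/7 + 323.45ms (6/7)
19. 8409.704ms @ 156/7 + 323.45ms (6/7)
20. 8733.154ms @ 162/7 + 323.45ms (6/7)

note 14 onset = 132/7b = 7115.903ms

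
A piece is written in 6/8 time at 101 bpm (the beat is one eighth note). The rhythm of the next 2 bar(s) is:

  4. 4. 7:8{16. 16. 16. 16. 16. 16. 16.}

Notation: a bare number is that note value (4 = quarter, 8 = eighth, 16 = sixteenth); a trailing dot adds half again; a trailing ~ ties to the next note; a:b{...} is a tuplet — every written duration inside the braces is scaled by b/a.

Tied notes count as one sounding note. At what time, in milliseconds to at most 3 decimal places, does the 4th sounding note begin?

1. 0.0ms @ 0 + 1782.178ms (3)
2. 1782.178ms @ 3 + 1782.178ms (3)
3. 3564.356ms @ 6 + 509.194ms (6/7)
4. 4073.55ms @ 48/7 + 509.194ms (6/7)
5. 4582.744ms @ 54/7 + 509.194ms (6/7)
6. 5091.938ms @ 60/7 + 509.194ms (6/7)
7. 5601.132ms @ 66/7 + 509.194ms (6/7)
8. 6110.325ms @ 72/7 + 509.194ms (6/7)
9. 6619.519ms @ 78/7 + 509.194ms (6/7)

note 4 onset = 48/7b = 4073.55ms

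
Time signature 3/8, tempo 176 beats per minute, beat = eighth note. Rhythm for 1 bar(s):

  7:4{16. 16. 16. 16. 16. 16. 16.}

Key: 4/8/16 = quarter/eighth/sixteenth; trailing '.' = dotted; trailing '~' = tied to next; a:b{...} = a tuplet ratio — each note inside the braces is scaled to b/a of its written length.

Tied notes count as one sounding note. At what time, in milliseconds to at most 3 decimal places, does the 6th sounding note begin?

1. 0.0ms @ 0 + 146.104ms (3/7)
2. 146.104ms @ 3/7 + 146.104ms (3/7)
3. 292.208ms @ 6/7 + 146.104ms (3/7)
4. 438.312ms @ 9/7 + 146.104ms (3/7)
5. 584.416ms @ 12/7 + 146.104ms (3/7)
6. 730.519ms @ 15/7 + 146.104ms (3/7)
7. 876.623ms @ 18/7 + 146.104ms (3/7)

note 6 onset = 15/7b = 730.519ms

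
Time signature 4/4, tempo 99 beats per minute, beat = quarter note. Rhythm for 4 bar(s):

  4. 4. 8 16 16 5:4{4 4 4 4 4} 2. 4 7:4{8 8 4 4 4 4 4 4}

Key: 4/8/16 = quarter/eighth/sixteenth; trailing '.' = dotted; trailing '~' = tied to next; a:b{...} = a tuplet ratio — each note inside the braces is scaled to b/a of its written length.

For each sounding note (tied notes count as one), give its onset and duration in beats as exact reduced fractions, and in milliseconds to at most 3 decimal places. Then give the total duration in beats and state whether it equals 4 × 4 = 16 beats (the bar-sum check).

1) 0.0ms=0b +909.091ms=3/2b
2) 909.091ms=3/2b +909.091ms=3/2b
3) 1818.182ms=3b +303.03ms=1/2b
4) 2121.212ms=7/2b +151.515ms=1/4b
5) 2272.727ms=15/4b +151.515ms=1/4b
6) 2424.242ms=4b +484.848ms=4/5b
7) 2909.091ms=24/5b +484.848ms=4/5b
8) 3393.939ms=28/5b +484.848ms=4/5b
9) 3878.788ms=32/5b +484.848ms=4/5b
10) 4363.636ms=36/5b +484.848ms=4/5b
11) 4848.485ms=8b +1818.182ms=3b
12) 6666.667ms=11b +606.061ms=1b
13) 7272.727ms=12b +173.16ms=2/7b
14) 7445.887ms=86/7b +173.16ms=2/7b
15) 7619.048ms=88/7b +346.32ms=4/7b
16) 7965.368ms=92/7b +346.32ms=4/7b
17) 8311.688ms=96/7b +346.32ms=4/7b
18) 8658.009ms=100/7b +346.32ms=4/7b
19) 9004.329ms=104/7b +346.32ms=4/7b
20) 9350.649ms=108/7b +346.32ms=4/7b
Σ=16b of 16 (99bpm 4/4) — PASS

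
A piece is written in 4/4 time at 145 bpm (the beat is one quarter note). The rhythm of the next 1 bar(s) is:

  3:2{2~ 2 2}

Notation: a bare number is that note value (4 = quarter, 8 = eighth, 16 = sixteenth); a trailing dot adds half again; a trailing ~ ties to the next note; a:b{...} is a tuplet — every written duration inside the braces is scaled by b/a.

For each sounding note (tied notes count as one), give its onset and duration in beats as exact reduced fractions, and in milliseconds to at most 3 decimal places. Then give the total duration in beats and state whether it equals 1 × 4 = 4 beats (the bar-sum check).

1) 0.0ms=0b +1103.448ms=8/3b
2) 1103.448ms=8/3b +551.724ms=4/3b
Σ=4b of 4 (145bpm 4/4) — PASS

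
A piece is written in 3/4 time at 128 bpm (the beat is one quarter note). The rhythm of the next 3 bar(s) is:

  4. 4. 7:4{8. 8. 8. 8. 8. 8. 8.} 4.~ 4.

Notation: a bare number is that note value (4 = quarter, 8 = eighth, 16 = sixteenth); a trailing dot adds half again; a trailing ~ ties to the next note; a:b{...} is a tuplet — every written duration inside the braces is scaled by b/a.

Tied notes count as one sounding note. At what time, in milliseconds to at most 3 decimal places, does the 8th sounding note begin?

1. 0.0ms @ 0 + 703.125ms (3/2)
2. 703.125ms @ 3/2 + 703.125ms (3/2)
3. 1406.25ms @ 3 + 200.893ms (3/7)
4. 1607.143ms @ 24/7 + 200.893ms (3/7)
5. 1808.036ms @ 27/7 + 200.893ms (3/7)
6. 2008.929ms @ 30/7 + 200.893ms (3/7)
7. 2209.821ms @ 33/7 + 200.893ms (3/7)
8. 2410.714ms @ 36/7 + 200.893ms (3/7)
9. 2611.607ms @ 39/7 + 200.893ms (3/7)
10. 2812.5ms @ 6 + 1406.25ms (3)

note 8 onset = 36/7b = 2410.714ms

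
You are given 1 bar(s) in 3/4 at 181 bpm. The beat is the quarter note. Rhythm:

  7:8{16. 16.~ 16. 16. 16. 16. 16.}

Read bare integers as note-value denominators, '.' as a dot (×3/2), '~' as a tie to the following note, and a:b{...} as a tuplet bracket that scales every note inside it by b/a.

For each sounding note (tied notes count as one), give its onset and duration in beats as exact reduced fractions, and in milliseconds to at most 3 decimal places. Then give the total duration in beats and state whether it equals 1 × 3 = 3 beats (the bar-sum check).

1) 0.0ms=0b +142.068ms=3/7b
2) 142.068ms=3/7b +284.136ms=6/7b
3) 426.204ms=9/7b +142.068ms=3/7b
4) 568.272ms=12/7b +142.068ms=3/7b
5) 710.339ms=15/7b +142.068ms=3/7b
6) 852.407ms=18/7b +142.068ms=3/7b
Σ=3b of 3 (181bpm 3/4) — PASS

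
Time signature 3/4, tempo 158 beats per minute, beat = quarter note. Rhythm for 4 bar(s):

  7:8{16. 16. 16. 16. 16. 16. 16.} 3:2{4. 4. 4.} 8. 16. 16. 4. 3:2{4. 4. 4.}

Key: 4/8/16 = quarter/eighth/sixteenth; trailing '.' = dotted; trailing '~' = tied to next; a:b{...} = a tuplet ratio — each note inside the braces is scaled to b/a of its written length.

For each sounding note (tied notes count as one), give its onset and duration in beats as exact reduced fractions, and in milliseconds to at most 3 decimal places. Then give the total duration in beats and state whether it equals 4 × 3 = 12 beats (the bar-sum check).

1) 0.0ms=0b +162.749ms=3/7b
2) 162.749ms=3/7b +162.749ms=3/7b
3) 325.497ms=6/7b +162.749ms=3/7b
4) 488.246ms=9/7b +162.749ms=3/7b
5) 650.995ms=12/7b +162.749ms=3/7b
6) 813.743ms=15/7b +162.749ms=3/7b
7) 976.492ms=18/7b +162.749ms=3/7b
8) 1139.241ms=3b +379.747ms=1b
9) 1518.987ms=4b +379.747ms=1b
10) 1898.734ms=5b +379.747ms=1b
11) 2278.481ms=6b +284.81ms=3/4b
12) 2563.291ms=27/4b +142.405ms=3/8b
13) 2705.696ms=57/8b +142.405ms=3/8b
14) 2848.101ms=15/2b +569.62ms=3/2b
15) 3417.722ms=9b +379.747ms=1b
16) 3797.468ms=10b +379.747ms=1b
17) 4177.215ms=11b +379.747ms=1b
Σ=12b of 12 (158bpm 3/4) — PASS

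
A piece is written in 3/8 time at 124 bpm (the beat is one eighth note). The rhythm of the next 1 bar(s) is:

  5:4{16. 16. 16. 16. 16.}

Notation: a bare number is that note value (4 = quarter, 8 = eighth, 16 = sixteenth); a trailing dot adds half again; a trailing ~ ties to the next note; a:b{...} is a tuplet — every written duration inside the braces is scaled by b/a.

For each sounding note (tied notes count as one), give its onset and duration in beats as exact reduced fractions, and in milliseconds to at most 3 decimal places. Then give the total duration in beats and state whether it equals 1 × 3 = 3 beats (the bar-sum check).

1) 0.0ms=0b +290.323ms=3/5b
2) 290.323ms=3/5b +290.323ms=3/5b
3) 580.645ms=6/5b +290.323ms=3/5b
4) 870.968ms=9/5b +290.323ms=3/5b
5) 1161.29ms=12/5b +290.323ms=3/5b
Σ=3b of 3 (124bpm 3/8) — PASS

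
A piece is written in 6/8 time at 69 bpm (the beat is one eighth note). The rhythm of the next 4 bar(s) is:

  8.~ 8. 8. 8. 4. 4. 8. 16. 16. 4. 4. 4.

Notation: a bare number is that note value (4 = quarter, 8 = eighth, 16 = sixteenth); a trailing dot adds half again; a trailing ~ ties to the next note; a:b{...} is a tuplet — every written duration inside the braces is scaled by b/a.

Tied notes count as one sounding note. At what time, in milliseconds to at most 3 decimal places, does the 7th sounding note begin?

1. 0.0ms @ 0 + 2608.696ms (3)
2. 2608.696ms @ 3 + 1304.348ms (3/2)
3. 3913.043ms @ 9/2 + 1304.348ms (3/2)
4. 5217.391ms @ 6 + 2608.696ms (3)
5. 7826.087ms @ 9 + 2608.696ms (3)
6. 10434.783ms @ 12 + 1304.348ms (3/2)
7. 11739.13ms @ 27/2 + 652.174ms (3/4)
8. 12391.304ms @ 57/4 + 652.174ms (3/4)
9. 13043.478ms @ 15 + 2608.696ms (3)
10. 15652.174ms @ 18 + 2608.696ms (3)
11. 18260.87ms @ 21 + 2608.696ms (3)

note 7 onset = 27/2b = 11739.13ms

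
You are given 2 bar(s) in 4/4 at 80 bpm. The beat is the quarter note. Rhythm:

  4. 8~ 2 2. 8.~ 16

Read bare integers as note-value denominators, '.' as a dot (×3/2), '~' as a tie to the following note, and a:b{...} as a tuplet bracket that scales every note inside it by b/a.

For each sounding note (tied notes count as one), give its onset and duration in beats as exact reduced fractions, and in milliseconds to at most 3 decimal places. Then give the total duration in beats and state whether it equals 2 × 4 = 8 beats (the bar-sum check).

1) 0.0ms=0b +1125.0ms=3/2b
2) 1125.0ms=3/2b +1875.0ms=5/2b
3) 3000.0ms=4b +2250.0ms=3b
4) 5250.0ms=7b +750.0ms=1b
Σ=8b of 8 (80bpm 4/4) — PASS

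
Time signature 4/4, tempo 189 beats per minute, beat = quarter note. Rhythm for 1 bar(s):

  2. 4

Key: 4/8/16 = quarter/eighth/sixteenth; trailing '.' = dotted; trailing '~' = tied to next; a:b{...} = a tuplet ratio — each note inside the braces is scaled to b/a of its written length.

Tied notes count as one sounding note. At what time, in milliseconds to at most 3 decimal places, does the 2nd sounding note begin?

1. 0.0ms @ 0 + 952.381ms (3)
2. 952.381ms @ 3 + 317.46ms (1)

note 2 onset = 3b = 952.381ms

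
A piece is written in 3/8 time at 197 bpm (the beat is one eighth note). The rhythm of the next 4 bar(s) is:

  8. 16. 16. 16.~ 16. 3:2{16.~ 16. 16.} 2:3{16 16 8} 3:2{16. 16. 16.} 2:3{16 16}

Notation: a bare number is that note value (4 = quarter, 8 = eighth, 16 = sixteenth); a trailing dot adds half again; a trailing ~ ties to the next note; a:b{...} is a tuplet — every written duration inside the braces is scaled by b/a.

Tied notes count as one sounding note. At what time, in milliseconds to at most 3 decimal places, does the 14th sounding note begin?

1. 0.0ms @ 0 + 456.853ms (3/2)
2. 456.853ms @ 3/2 + 228.426ms (3/4)
3. 685.279ms @ 9/4 + 228.426ms (3/4)
4. 913.706ms @ 3 + 456.853ms (3/2)
5. 1370.558ms @ 9/2 + 304.569ms (1)
6. 1675.127ms @ 11/2 + 152.284ms (1/2)
7. 1827.411ms @ 6 + 228.426ms (3/4)
8. 2055.838ms @ 27/4 + 228.426ms (3/4)
9. 2284.264ms @ 15/2 + 456.853ms (3/2)
10. 2741.117ms @ 9 + 152.284ms (1/2)
11. 2893.401ms @ 19/2 + 152.284ms (1/2)
12. 3045.685ms @ 10 + 152.284ms (1/2)
13. 3197.97ms @ 21/2 + 228.426ms (3/4)
14. 3426.396ms @ 45/4 + 228.426ms (3/4)

note 14 onset = 45/4b = 3426.396ms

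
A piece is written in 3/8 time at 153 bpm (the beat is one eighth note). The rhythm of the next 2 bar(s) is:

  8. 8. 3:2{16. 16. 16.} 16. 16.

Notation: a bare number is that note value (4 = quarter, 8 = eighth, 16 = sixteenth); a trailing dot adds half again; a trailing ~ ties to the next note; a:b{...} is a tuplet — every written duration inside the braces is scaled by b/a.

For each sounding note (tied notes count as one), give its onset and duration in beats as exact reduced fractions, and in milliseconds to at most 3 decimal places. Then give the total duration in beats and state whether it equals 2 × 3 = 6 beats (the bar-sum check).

1) 0.0ms=0b +588.235ms=3/2b
2) 588.235ms=3/2b +588.235ms=3/2b
3) 1176.471ms=3b +196.078ms=1/2b
4) 1372.549ms=7/2b +196.078ms=1/2b
5) 1568.627ms=4b +196.078ms=1/2b
6) 1764.706ms=9/2b +294.118ms=3/4b
7) 2058.824ms=21/4b +294.118ms=3/4b
Σ=6b of 6 (153bpm 3/8) — PASS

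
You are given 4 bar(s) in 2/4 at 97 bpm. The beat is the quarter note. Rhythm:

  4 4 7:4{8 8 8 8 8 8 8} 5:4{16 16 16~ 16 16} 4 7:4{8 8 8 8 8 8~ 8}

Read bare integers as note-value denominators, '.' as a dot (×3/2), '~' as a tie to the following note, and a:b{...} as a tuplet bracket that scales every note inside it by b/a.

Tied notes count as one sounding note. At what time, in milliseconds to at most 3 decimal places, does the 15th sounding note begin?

note 15 onset = 6b = 3711.34ms

1. 0.0ms @ 0 + 618.557ms (1)
2. 618.557ms @ 1 + 618.557ms (1)
3. 1237.113ms @ 2 + 176.73ms (2/7)
4. 1413.844ms @ 16/7 + 176.73ms (2/7)
5. 1590.574ms @ 18/7 + 176.73ms (2/7)
6. 1767.305ms @ 20/7 + 176.73ms (2/7)
7. 1944.035ms @ 22/7 + 176.73ms (2/7)
8. 2120.766ms @ 24/7 + 176.73ms (2/7)
9. 2297.496ms @ 26/7 + 176.73ms (2/7)
10. 2474.227ms @ 4 + 123.711ms (1/5)
11. 2597.938ms @ 21/5 + 123.711ms (1/5)
12. 2721.649ms @ 22/5 + 247.423ms (2/5)
13. 2969.072ms @ 24/5 + 123.711ms (1/5)
14. 3092.784ms @ 5 + 618.557ms (1)
15. 3711.34ms @ 6 + 176.73ms (2/7)
16. 3888.071ms @ 44/7 + 176.73ms (2/7)
17. 4064.801ms @ 46/7 + 176.73ms (2/7)
18. 4241.532ms @ 48/7 + 176.73ms (2/7)
19. 4418.262ms @ 50/7 + 176.73ms (2/7)
20. 4594.993ms @ 52/7 + 353.461ms (4/7)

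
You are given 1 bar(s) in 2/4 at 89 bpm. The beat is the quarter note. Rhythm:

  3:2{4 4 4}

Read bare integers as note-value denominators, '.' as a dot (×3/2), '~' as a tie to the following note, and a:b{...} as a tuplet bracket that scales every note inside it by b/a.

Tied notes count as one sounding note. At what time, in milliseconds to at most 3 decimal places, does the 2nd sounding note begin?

note 2 onset = 2/3b = 449.438ms

1. 0.0ms @ 0 + 449.438ms (2/3)
2. 449.438ms @ 2/3 + 449.438ms (2/3)
3. 898.876ms @ 4/3 + 449.438ms (2/3)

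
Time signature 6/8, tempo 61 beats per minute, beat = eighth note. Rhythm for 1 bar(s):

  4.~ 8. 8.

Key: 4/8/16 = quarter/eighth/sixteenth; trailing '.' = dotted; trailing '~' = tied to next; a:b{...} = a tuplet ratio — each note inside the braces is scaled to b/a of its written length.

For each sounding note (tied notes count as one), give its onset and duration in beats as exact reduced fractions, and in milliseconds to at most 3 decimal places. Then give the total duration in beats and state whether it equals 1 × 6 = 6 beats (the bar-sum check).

1) 0.0ms=0b +4426.23ms=9/2b
2) 4426.23ms=9/2b +1475.41ms=3/2b
Σ=6b of 6 (61bpm 6/8) — PASS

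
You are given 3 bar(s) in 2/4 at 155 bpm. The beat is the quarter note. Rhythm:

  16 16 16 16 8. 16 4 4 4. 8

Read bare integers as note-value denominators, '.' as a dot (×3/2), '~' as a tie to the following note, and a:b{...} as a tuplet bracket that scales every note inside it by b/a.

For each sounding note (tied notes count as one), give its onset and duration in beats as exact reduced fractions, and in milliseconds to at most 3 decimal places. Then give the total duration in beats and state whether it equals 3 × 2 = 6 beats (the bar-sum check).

1) 0.0ms=0b +96.774ms=1/4b
2) 96.774ms=1/4b +96.774ms=1/4b
3) 193.548ms=1/2b +96.774ms=1/4b
4) 290.323ms=3/4b +96.774ms=1/4b
5) 387.097ms=1b +290.323ms=3/4b
6) 677.419ms=7/4b +96.774ms=1/4b
7) 774.194ms=2b +387.097ms=1b
8) 1161.29ms=3b +387.097ms=1b
9) 1548.387ms=4b +580.645ms=3/2b
10) 2129.032ms=11/2b +193.548ms=1/2b
Σ=6b of 6 (155bpm 2/4) — PASS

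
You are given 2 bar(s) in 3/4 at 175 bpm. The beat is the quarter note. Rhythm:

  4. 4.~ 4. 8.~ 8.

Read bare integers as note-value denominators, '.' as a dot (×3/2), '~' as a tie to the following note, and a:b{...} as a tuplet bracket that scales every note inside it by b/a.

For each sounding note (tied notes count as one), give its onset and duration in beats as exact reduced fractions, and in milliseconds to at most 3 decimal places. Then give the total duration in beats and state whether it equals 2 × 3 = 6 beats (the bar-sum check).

1) 0.0ms=0b +514.286ms=3/2b
2) 514.286ms=3/2b +1028.571ms=3b
3) 1542.857ms=9/2b +514.286ms=3/2b
Σ=6b of 6 (175bpm 3/4) — PASS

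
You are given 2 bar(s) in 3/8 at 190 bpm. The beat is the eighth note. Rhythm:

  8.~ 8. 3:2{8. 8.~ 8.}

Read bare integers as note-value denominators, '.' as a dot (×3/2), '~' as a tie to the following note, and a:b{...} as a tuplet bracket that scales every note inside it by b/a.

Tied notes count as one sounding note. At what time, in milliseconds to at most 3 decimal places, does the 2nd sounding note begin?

note 2 onset = 3b = 947.368ms

1. 0.0ms @ 0 + 947.368ms (3)
2. 947.368ms @ 3 + 315.789ms (1)
3. 1263.158ms @ 4 + 631.579ms (2)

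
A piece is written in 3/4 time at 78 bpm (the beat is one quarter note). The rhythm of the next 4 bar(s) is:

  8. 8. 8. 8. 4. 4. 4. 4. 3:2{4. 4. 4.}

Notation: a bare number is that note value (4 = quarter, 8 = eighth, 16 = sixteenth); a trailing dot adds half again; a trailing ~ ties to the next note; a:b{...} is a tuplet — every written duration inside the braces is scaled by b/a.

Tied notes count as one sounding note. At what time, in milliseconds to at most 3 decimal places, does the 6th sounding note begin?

1. 0.0ms @ 0 + 576.923ms (3/4)
2. 576.923ms @ 3/4 + 576.923ms (3/4)
3. 1153.846ms @ 3/2 + 576.923ms (3/4)
4. 1730.769ms @ 9/4 + 576.923ms (3/4)
5. 2307.692ms @ 3 + 1153.846ms (3/2)
6. 3461.538ms @ 9/2 + 1153.846ms (3/2)
7. 4615.385ms @ 6 + 1153.846ms (3/2)
8. 5769.231ms @ 15/2 + 1153.846ms (3/2)
9. 6923.077ms @ 9 + 769.231ms (1)
10. 7692.308ms @ 10 + 769.231ms (1)
11. 8461.538ms @ 11 + 769.231ms (1)

note 6 onset = 9/2b = 3461.538ms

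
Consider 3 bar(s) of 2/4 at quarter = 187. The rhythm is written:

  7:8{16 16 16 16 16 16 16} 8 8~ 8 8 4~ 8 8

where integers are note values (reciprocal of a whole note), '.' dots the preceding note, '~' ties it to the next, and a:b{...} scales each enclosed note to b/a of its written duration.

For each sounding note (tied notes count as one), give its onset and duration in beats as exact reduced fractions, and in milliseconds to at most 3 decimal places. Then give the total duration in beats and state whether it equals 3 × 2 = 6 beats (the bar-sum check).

1) 0.0ms=0b +91.673ms=2/7b
2) 91.673ms=2/7b +91.673ms=2/7b
3) 183.346ms=4/7b +91.673ms=2/7b
4) 275.019ms=6/7b +91.673ms=2/7b
5) 366.692ms=8/7b +91.673ms=2/7b
6) 458.365ms=10/7b +91.673ms=2/7b
7) 550.038ms=12/7b +91.673ms=2/7b
8) 641.711ms=2b +160.428ms=1/2b
9) 802.139ms=5/2b +320.856ms=1b
10) 1122.995ms=7/2b +160.428ms=1/2b
11) 1283.422ms=4b +481.283ms=3/2b
12) 1764.706ms=11/2b +160.428ms=1/2b
Σ=6b of 6 (187bpm 2/4) — PASS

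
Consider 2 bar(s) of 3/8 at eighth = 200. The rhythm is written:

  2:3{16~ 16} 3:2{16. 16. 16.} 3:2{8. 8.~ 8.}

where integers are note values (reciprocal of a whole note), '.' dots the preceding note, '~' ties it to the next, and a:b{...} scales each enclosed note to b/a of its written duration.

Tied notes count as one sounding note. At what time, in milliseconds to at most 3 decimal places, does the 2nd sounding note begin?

note 2 onset = 3/2b = 450.0ms

1. 0.0ms @ 0 + 450.0ms (3/2)
2. 450.0ms @ 3/2 + 150.0ms (1/2)
3. 600.0ms @ 2 + 150.0ms (1/2)
4. 750.0ms @ 5/2 + 150.0ms (1/2)
5. 900.0ms @ 3 + 300.0ms (1)
6. 1200.0ms @ 4 + 600.0ms (2)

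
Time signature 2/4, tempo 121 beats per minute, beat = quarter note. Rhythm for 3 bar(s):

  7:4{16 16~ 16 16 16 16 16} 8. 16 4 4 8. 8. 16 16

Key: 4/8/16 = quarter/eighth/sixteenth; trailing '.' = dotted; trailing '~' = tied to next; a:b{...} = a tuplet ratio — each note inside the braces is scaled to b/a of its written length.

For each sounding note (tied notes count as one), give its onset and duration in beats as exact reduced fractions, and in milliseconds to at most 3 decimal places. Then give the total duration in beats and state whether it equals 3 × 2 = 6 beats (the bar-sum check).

1) 0.0ms=0b +70.838ms=1/7b
2) 70.838ms=1/7b +141.677ms=2/7b
3) 212.515ms=3/7b +70.838ms=1/7b
4) 283.353ms=4/7b +70.838ms=1/7b
5) 354.191ms=5/7b +70.838ms=1/7b
6) 425.03ms=6/7b +70.838ms=1/7b
7) 495.868ms=1b +371.901ms=3/4b
8) 867.769ms=7/4b +123.967ms=1/4b
9) 991.736ms=2b +495.868ms=1b
10) 1487.603ms=3b +495.868ms=1b
11) 1983.471ms=4b +371.901ms=3/4b
12) 2355.372ms=19/4b +371.901ms=3/4b
13) 2727.273ms=11/2b +123.967ms=1/4b
14) 2851.24ms=23/4b +123.967ms=1/4b
Σ=6b of 6 (121bpm 2/4) — PASS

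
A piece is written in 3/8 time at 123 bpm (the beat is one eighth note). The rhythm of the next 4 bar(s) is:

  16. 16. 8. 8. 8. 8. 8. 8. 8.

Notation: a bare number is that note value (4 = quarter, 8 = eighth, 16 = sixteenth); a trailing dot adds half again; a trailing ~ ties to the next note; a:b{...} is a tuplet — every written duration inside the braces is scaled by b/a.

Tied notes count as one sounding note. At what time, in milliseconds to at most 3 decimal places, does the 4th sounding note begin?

note 4 onset = 3b = 1463.415ms

1. 0.0ms @ 0 + 365.854ms (3/4)
2. 365.854ms @ 3/4 + 365.854ms (3/4)
3. 731.707ms @ 3/2 + 731.707ms (3/2)
4. 1463.415ms @ 3 + 731.707ms (3/2)
5. 2195.122ms @ 9/2 + 731.707ms (3/2)
6. 2926.829ms @ 6 + 731.707ms (3/2)
7. 3658.537ms @ 15/2 + 731.707ms (3/2)
8. 4390.244ms @ 9 + 731.707ms (3/2)
9. 5121.951ms @ 21/2 + 731.707ms (3/2)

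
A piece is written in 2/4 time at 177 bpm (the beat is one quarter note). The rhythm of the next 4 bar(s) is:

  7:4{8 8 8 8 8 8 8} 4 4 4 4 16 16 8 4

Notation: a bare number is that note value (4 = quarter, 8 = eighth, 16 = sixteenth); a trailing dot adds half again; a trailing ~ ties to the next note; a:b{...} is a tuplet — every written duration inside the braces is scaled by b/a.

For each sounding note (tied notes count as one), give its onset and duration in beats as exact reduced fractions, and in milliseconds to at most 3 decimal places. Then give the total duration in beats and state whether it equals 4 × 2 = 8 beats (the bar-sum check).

1) 0.0ms=0b +96.852ms=2/7b
2) 96.852ms=2/7b +96.852ms=2/7b
3) 193.705ms=4/7b +96.852ms=2/7b
4) 290.557ms=6/7b +96.852ms=2/7b
5) 387.409ms=8/7b +96.852ms=2/7b
6) 484.262ms=10/7b +96.852ms=2/7b
7) 581.114ms=12/7b +96.852ms=2/7b
8) 677.966ms=2b +338.983ms=1b
9) 1016.949ms=3b +338.983ms=1b
10) 1355.932ms=4b +338.983ms=1b
11) 1694.915ms=5b +338.983ms=1b
12) 2033.898ms=6b +84.746ms=1/4b
13) 2118.644ms=25/4b +84.746ms=1/4b
14) 2203.39ms=13/2b +169.492ms=1/2b
15) 2372.881ms=7b +338.983ms=1b
Σ=8b of 8 (177bpm 2/4) — PASS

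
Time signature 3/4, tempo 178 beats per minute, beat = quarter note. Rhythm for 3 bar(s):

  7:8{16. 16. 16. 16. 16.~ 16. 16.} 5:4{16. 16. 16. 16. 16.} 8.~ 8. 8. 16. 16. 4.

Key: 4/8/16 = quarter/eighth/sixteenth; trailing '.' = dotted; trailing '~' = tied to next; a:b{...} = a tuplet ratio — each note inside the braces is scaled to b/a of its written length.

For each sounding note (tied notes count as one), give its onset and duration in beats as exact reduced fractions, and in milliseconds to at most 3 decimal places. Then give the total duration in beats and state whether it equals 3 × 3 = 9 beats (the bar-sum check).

1) 0.0ms=0b +144.462ms=3/7b
2) 144.462ms=3/7b +144.462ms=3/7b
3) 288.925ms=6/7b +144.462ms=3/7b
4) 433.387ms=9/7b +144.462ms=3/7b
5) 577.849ms=12/7b +288.925ms=6/7b
6) 866.774ms=18/7b +144.462ms=3/7b
7) 1011.236ms=3b +101.124ms=3/10b
8) 1112.36ms=33/10b +101.124ms=3/10b
9) 1213.483ms=18/5b +101.124ms=3/10b
10) 1314.607ms=39/10b +101.124ms=3/10b
11) 1415.73ms=21/5b +101.124ms=3/10b
12) 1516.854ms=9/2b +505.618ms=3/2b
13) 2022.472ms=6b +252.809ms=3/4b
14) 2275.281ms=27/4b +126.404ms=3/8b
15) 2401.685ms=57/8b +126.404ms=3/8b
16) 2528.09ms=15/2b +505.618ms=3/2b
Σ=9b of 9 (178bpm 3/4) — PASS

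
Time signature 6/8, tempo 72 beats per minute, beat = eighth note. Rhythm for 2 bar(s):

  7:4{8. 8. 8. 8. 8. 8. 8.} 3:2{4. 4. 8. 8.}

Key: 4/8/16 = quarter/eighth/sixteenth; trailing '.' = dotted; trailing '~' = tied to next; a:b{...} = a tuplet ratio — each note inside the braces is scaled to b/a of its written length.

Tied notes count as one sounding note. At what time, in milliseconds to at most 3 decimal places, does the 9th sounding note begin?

1. 0.0ms @ 0 + 714.286ms (6/7)
2. 714.286ms @ 6/7 + 714.286ms (6/7)
3. 1428.571ms @ 12/7 + 714.286ms (6/7)
4. 2142.857ms @ 18/7 + 714.286ms (6/7)
5. 2857.143ms @ 24/7 + 714.286ms (6/7)
6. 3571.429ms @ 30/7 + 714.286ms (6/7)
7. 4285.714ms @ 36/7 + 714.286ms (6/7)
8. 5000.0ms @ 6 + 1666.667ms (2)
9. 6666.667ms @ 8 + 1666.667ms (2)
10. 8333.333ms @ 10 + 833.333ms (1)
11. 9166.667ms @ 11 + 833.333ms (1)

note 9 onset = 8b = 6666.667ms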